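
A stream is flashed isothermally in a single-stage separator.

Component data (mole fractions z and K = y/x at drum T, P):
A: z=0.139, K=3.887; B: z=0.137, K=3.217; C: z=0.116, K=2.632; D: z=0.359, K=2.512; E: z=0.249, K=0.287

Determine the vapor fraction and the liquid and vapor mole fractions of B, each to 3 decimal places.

ψ = 0.917, x_B = 0.045, y_B = 0.145

Iterate (Newton) starting at ψ = 0.5:
  ψ = 0.500: g = 0.4457, g' = -1.011 → ψ = 0.941
  ψ = 0.941: g = -0.0343, g' = -1.511 → ψ = 0.918
  ψ = 0.918: g = -0.0011, g' = -1.415 → ψ = 0.917
Converged at ψ = 0.917.
Compositions from xᵢ = zᵢ/(1+ψ(Kᵢ−1)), yᵢ = Kᵢxᵢ:
  A: x = 0.038, y = 0.148
  B: x = 0.045, y = 0.145
  C: x = 0.046, y = 0.122
  D: x = 0.150, y = 0.378
  E: x = 0.720, y = 0.207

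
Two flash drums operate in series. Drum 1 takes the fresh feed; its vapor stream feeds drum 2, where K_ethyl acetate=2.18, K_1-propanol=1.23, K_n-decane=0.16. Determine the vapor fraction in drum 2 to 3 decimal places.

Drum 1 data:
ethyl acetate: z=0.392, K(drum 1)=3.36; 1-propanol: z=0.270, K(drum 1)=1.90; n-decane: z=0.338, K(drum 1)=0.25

Drum 1:
Material balance + equilibrium reduce to Σ zᵢ(Kᵢ−1)/(1+ψ₁(Kᵢ−1)) = 0.
Feasibility: ΣzᵢKᵢ = 1.915, Σzᵢ/Kᵢ = 1.611 — both > 1, two phases present.
Newton–Raphson from ψ₁ = 0.43:
  ψ₁ = 0.430: g = 0.2602, g' = -1.066 → ψ₁ = 0.674
  ψ₁ = 0.674: g = -0.0045, g' = -1.188 → ψ₁ = 0.670
Converged at ψ₁ = 0.670.
Drum-1 compositions:
  ethyl acetate: x = 0.152, y = 0.510
  1-propanol: x = 0.168, y = 0.320
  n-decane: x = 0.680, y = 0.170
Drum-2 feed = drum-1 vapor: z₂ = (0.5101, 0.3200, 0.1699).
Drum 2:
Newton–Raphson from ψ₂ = 0.42:
  ψ₂ = 0.420: g = 0.2490, g' = -0.618 → ψ₂ = 0.823
  ψ₂ = 0.823: g = -0.0952, g' = -1.453 → ψ₂ = 0.757
  ψ₂ = 0.757: g = -0.0120, g' = -1.117 → ψ₂ = 0.747
Converged at ψ₂ = 0.747.
  ethyl acetate: x = 0.271, y = 0.591
  1-propanol: x = 0.273, y = 0.336
  n-decane: x = 0.456, y = 0.073

V/F (drum 2) = 0.747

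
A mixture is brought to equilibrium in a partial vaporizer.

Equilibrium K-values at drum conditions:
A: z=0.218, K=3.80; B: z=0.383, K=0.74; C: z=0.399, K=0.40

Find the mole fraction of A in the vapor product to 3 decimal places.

y_A = 0.516

Let ψ = V/F and solve Σ zᵢ(Kᵢ−1)/(1+ψ(Kᵢ−1)) = 0.
Check two-phase: ΣzᵢKᵢ = 1.271 > 1 and Σzᵢ/Kᵢ = 1.572 > 1, so g(0) = 0.271 > 0 and g(1) = -0.572 < 0.
Newton–Raphson from ψ = 0.32:
  ψ = 0.320: g = -0.0830, g' = -0.726 → ψ = 0.206
  ψ = 0.206: g = 0.0089, g' = -0.904 → ψ = 0.216
Converged at ψ = 0.216.
Compositions from xᵢ = zᵢ/(1+ψ(Kᵢ−1)), yᵢ = Kᵢxᵢ:
  A: x = 0.136, y = 0.516
  B: x = 0.406, y = 0.300
  C: x = 0.458, y = 0.183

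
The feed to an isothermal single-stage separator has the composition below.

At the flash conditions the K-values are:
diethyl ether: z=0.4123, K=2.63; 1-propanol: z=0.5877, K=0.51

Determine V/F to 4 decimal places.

Binary case is linear: z₁(K₁−1)(1+V/F(K₂−1)) + z₂(K₂−1)(1+V/F(K₁−1)) = 0
⇒ V/F = [z₁(K₁−1)+z₂(K₂−1)] / [−(K₁−1)(K₂−1)] = 0.38408/0.79870 = 0.4809

V/F = 0.4809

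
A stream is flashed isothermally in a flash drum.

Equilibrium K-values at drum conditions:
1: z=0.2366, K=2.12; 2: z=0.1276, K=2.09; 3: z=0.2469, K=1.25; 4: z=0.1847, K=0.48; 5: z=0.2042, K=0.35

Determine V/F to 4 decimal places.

V/F = 0.4755

Material balance + equilibrium reduce to Σ zᵢ(Kᵢ−1)/(1+V/F(Kᵢ−1)) = 0.
Check two-phase: ΣzᵢKᵢ = 1.2370 > 1 and Σzᵢ/Kᵢ = 1.3384 > 1, so g(0) = 0.2370 > 0 and g(1) = -0.3384 < 0.
Iterate (Newton) starting at V/F = 0.35:
  V/F = 0.3500: g = 0.05857, g' = -0.4649 → V/F = 0.4760
  V/F = 0.4760: g = -0.00025, g' = -0.4734 → V/F = 0.4755
Converged at V/F = 0.4755.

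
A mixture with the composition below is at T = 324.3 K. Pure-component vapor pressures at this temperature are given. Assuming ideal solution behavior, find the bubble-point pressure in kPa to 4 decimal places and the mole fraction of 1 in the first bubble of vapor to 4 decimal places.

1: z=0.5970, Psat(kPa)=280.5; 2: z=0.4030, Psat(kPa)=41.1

Pbub = 184.0218 kPa, y_1 = 0.9100

At the bubble point ψ → 0, so ΣzᵢKᵢ = 1 with Kᵢ = Pᵢˢᵃᵗ/P ⇒ P = ΣzᵢPᵢˢᵃᵗ.
P = 0.5970·280.5 + 0.4030·41.1 = 184.0218 kPa
yᵢ = zᵢPᵢˢᵃᵗ/P ⇒ y_1 = 0.5970·280.5/184.0218 = 0.9100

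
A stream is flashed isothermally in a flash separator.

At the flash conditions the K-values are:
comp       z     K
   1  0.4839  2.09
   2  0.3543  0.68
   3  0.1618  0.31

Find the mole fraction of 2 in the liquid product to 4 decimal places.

x_2 = 0.4343

Material balance + equilibrium reduce to Σ zᵢ(Kᵢ−1)/(1+β(Kᵢ−1)) = 0.
g(0) = ΣzᵢKᵢ − 1 = 0.3024 and g(1) = 1 − Σzᵢ/Kᵢ = -0.2745, so a root lies in (0, 1).
Newton–Raphson from β = 0.5:
  β = 0.5000: g = 0.03598, g' = -0.4718 → β = 0.5762
  β = 0.5762: g = -0.00038, g' = -0.4837 → β = 0.5755
Converged at β = 0.5755.
Compositions from xᵢ = zᵢ/(1+β(Kᵢ−1)), yᵢ = Kᵢxᵢ:
  1: x = 0.2974, y = 0.6215
  2: x = 0.4343, y = 0.2953
  3: x = 0.2684, y = 0.0832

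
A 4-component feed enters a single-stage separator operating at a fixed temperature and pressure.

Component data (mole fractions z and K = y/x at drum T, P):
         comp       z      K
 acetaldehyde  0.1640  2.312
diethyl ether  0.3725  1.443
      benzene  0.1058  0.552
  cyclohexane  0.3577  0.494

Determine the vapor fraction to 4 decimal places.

Iterate (Newton) starting at ψ = 0.5:
  ψ = 0.5000: g = -0.03835, g' = -0.3513 → ψ = 0.3908
  ψ = 0.3908: g = -0.00018, g' = -0.3500 → ψ = 0.3903
Converged at ψ = 0.3903.

ψ = 0.3903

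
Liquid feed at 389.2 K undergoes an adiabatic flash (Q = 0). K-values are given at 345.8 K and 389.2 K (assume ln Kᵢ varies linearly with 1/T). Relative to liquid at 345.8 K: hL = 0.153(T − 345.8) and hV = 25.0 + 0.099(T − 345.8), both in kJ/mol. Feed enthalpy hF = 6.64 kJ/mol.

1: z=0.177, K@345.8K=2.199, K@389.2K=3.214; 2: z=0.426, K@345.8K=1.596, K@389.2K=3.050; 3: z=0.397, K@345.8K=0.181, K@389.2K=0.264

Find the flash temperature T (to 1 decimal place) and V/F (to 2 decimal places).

Adiabatic flash: solve Rachford–Rice at each trial T, then check hF = ψ·hV(T) + (1−ψ)·hL(T).
  T = 345.8 K: K = (2.199, 1.596, 0.181), RR gives ψ = 0.214, H_out = 5.343 kJ/mol
  T = 389.2 K: K = (3.214, 3.050, 0.264), RR gives ψ = 0.630, H_out = 20.912 kJ/mol
  T = 367.5 K: K = (2.688, 2.249, 0.221), RR gives ψ = 0.484, H_out = 14.845 kJ/mol
  T = 356.6 K: K = (2.438, 1.903, 0.201), RR gives ψ = 0.374, H_out = 10.792 kJ/mol
  T = 351.2 K: K = (2.317, 1.745, 0.191), RR gives ψ = 0.303, H_out = 8.309 kJ/mol
  T = 348.5 K: K = (2.258, 1.669, 0.186), RR gives ψ = 0.261, H_out = 6.897 kJ/mol
  T = 347.1 K: K = (2.227, 1.631, 0.183), RR gives ψ = 0.237, H_out = 6.111 kJ/mol
Linear interpolation between T = 347.1 (H_out = 6.111) and T = 348.5 (H_out = 6.897) on hF = 6.64 gives T ≈ 348.0 K, at which ψ = 0.25.

T = 348.0 K, V/F = 0.25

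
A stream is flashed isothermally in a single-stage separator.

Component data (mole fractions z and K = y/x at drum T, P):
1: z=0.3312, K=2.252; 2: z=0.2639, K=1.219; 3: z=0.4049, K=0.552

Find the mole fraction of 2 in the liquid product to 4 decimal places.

x_2 = 0.2279

Rachford–Rice: g(ψ) = Σ zᵢ(Kᵢ−1)/(1+ψ(Kᵢ−1)) = 0.
Check two-phase: ΣzᵢKᵢ = 1.2911 > 1 and Σzᵢ/Kᵢ = 1.0971 > 1, so g(0) = 0.2911 > 0 and g(1) = -0.0971 < 0.
Newton–Raphson from ψ = 0.41:
  ψ = 0.4100: g = 0.10483, g' = -0.3593 → ψ = 0.7018
  ψ = 0.7018: g = 0.00625, g' = -0.3295 → ψ = 0.7207
Converged at ψ = 0.7207.
Compositions from xᵢ = zᵢ/(1+ψ(Kᵢ−1)), yᵢ = Kᵢxᵢ:
  1: x = 0.1741, y = 0.3921
  2: x = 0.2279, y = 0.2778
  3: x = 0.5980, y = 0.3301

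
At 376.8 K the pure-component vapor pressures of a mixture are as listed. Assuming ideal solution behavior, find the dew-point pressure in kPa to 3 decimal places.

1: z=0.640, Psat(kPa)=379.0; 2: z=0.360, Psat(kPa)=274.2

Pdew = 333.160 kPa

At the dew point ψ → 1, so Σzᵢ/Kᵢ = 1 with Kᵢ = Pᵢˢᵃᵗ/P ⇒ 1/P = Σzᵢ/Pᵢˢᵃᵗ.
1/P = 0.640/379.0 + 0.360/274.2 = 0.003002 ⇒ P = 333.160 kPa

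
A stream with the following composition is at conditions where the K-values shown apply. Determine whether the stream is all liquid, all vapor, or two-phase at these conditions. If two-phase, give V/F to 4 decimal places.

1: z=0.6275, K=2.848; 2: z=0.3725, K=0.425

two-phase, V/F = 0.8897

ΣzᵢKᵢ = 1.9454; Σzᵢ/Kᵢ = 1.0968.
Both exceed 1, so a two-phase solution exists.
Rachford–Rice: g(ψ) = Σ zᵢ(Kᵢ−1)/(1+ψ(Kᵢ−1)) = 0.
Newton–Raphson from ψ = 0.5:
  ψ = 0.5000: g = 0.30210, g' = -0.8215 → ψ = 0.8677
  ψ = 0.8677: g = 0.01792, g' = -0.8067 → ψ = 0.8899
  ψ = 0.8899: g = -0.00018, g' = -0.8230 → ψ = 0.8897
Converged at ψ = 0.8897.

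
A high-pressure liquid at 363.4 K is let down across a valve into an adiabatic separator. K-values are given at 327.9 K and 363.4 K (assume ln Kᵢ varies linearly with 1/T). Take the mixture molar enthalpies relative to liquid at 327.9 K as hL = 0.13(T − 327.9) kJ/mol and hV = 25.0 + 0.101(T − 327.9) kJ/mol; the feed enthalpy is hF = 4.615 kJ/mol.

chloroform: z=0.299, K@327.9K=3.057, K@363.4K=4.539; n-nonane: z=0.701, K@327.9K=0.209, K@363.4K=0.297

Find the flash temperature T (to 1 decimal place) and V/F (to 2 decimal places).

Adiabatic flash: solve Rachford–Rice at each trial T, then check hF = ψ·hV(T) + (1−ψ)·hL(T).
  T = 327.9 K: K = (3.057, 0.209), RR gives ψ = 0.037, H_out = 0.930 kJ/mol
  T = 363.4 K: K = (4.539, 0.297), RR gives ψ = 0.227, H_out = 10.062 kJ/mol
  T = 345.6 K: K = (3.761, 0.251), RR gives ψ = 0.145, H_out = 5.863 kJ/mol
  T = 336.8 K: K = (3.402, 0.230), RR gives ψ = 0.096, H_out = 3.542 kJ/mol
  T = 341.2 K: K = (3.579, 0.240), RR gives ψ = 0.122, H_out = 4.729 kJ/mol
  T = 339.0 K: K = (3.490, 0.235), RR gives ψ = 0.109, H_out = 4.143 kJ/mol
Linear interpolation between T = 339.0 (H_out = 4.143) and T = 341.2 (H_out = 4.729) on hF = 4.615 gives T ≈ 340.8 K, at which ψ = 0.12.

T = 340.8 K, V/F = 0.12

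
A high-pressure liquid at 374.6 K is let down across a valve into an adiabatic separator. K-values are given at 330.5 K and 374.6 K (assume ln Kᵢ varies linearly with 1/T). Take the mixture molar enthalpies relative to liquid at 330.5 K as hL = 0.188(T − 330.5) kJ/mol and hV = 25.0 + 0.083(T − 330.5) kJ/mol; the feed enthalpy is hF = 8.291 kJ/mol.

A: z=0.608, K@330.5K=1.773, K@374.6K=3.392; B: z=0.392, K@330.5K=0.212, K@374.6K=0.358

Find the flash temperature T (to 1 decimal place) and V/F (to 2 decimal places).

Adiabatic flash: solve Rachford–Rice at each trial T, then check hF = ψ·hV(T) + (1−ψ)·hL(T).
  T = 330.5 K: K = (1.773, 0.212), RR gives ψ = 0.264, H_out = 6.611 kJ/mol
  T = 374.6 K: K = (3.392, 0.358), RR gives ψ = 0.783, H_out = 24.243 kJ/mol
  T = 352.6 K: K = (2.504, 0.280), RR gives ψ = 0.584, H_out = 17.403 kJ/mol
  T = 341.6 K: K = (2.121, 0.245), RR gives ψ = 0.455, H_out = 12.943 kJ/mol
  T = 336.1 K: K = (1.943, 0.228), RR gives ψ = 0.372, H_out = 10.144 kJ/mol
  T = 333.3 K: K = (1.857, 0.220), RR gives ψ = 0.322, H_out = 8.486 kJ/mol
  T = 331.9 K: K = (1.815, 0.216), RR gives ψ = 0.294, H_out = 7.579 kJ/mol
Linear interpolation between T = 331.9 (H_out = 7.579) and T = 333.3 (H_out = 8.486) on hF = 8.291 gives T ≈ 333.0 K, at which ψ = 0.32.

T = 333.0 K, V/F = 0.32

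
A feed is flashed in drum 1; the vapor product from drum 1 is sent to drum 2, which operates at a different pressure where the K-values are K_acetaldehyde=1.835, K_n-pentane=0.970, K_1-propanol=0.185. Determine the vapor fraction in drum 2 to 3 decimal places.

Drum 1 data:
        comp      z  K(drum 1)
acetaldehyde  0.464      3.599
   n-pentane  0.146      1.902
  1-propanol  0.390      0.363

V/F (drum 2) = 0.421

Drum 1:
Material balance + equilibrium reduce to Σ zᵢ(Kᵢ−1)/(1+ψ₁(Kᵢ−1)) = 0.
Feasibility: ΣzᵢKᵢ = 2.089, Σzᵢ/Kᵢ = 1.280 — both > 1, two phases present.
Iterate (Newton) starting at ψ₁ = 0.5:
  ψ₁ = 0.500: g = 0.2507, g' = -0.990 → ψ₁ = 0.753
  ψ₁ = 0.753: g = 0.0086, g' = -0.985 → ψ₁ = 0.762
Converged at ψ₁ = 0.762.
Drum-1 compositions:
  acetaldehyde: x = 0.156, y = 0.560
  n-pentane: x = 0.087, y = 0.165
  1-propanol: x = 0.758, y = 0.275
Drum-2 feed = drum-1 vapor: z₂ = (0.5603, 0.1646, 0.2751).
Drum 2:
Material balance + equilibrium reduce to Σ zᵢ(Kᵢ−1)/(1+ψ₂(Kᵢ−1)) = 0.
g(0) = ΣzᵢKᵢ − 1 = 0.239 and g(1) = 1 − Σzᵢ/Kᵢ = -0.962, so a root lies in (0, 1).
Iterate (Newton) starting at ψ₂ = 0.58:
  ψ₂ = 0.580: g = -0.1150, g' = -0.835 → ψ₂ = 0.442
  ψ₂ = 0.442: g = -0.0138, g' = -0.655 → ψ₂ = 0.421
Converged at ψ₂ = 0.421.
  acetaldehyde: x = 0.415, y = 0.761
  n-pentane: x = 0.167, y = 0.162
  1-propanol: x = 0.419, y = 0.077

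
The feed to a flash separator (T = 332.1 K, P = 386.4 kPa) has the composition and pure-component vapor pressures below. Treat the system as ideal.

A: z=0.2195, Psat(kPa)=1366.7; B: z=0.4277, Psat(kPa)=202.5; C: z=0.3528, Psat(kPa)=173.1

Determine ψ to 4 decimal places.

ψ = 0.1223

Raoult's law: Kᵢ = Pᵢˢᵃᵗ/P = Pᵢˢᵃᵗ/386.4.
  K_A = 1366.7/386.4 = 3.537008, K_B = 202.5/386.4 = 0.524068, K_C = 173.1/386.4 = 0.447981
Iterate (Newton) starting at ψ = 0.5:
  ψ = 0.5000: g = -0.29064, g' = -0.6465 → ψ = 0.0504
  ψ = 0.0504: g = 0.08483, g' = -1.3260 → ψ = 0.1144
  ψ = 0.1144: g = 0.00845, g' = -1.0795 → ψ = 0.1222
  ψ = 0.1222: g = 0.00009, g' = -1.0560 → ψ = 0.1223
Converged at ψ = 0.1223.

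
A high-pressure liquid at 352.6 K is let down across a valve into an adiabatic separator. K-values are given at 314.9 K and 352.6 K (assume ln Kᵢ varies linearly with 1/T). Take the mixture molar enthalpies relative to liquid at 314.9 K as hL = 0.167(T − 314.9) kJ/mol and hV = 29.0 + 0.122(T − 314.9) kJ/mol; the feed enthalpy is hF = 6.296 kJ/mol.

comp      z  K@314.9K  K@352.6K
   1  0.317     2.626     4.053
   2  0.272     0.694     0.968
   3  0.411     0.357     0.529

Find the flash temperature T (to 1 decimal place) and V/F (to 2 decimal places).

Adiabatic flash: solve Rachford–Rice at each trial T, then check hF = ψ·hV(T) + (1−ψ)·hL(T).
  T = 314.9 K: K = (2.626, 0.694, 0.357), RR gives ψ = 0.196, H_out = 5.682 kJ/mol
  T = 352.6 K: K = (4.053, 0.968, 0.529), RR gives ψ = 0.722, H_out = 25.998 kJ/mol
  T = 333.8 K: K = (3.305, 0.828, 0.440), RR gives ψ = 0.450, H_out = 15.818 kJ/mol
  T = 324.4 K: K = (2.957, 0.760, 0.398), RR gives ψ = 0.326, H_out = 10.899 kJ/mol
  T = 319.6 K: K = (2.788, 0.727, 0.377), RR gives ψ = 0.262, H_out = 8.315 kJ/mol
  T = 317.2 K: K = (2.704, 0.710, 0.367), RR gives ψ = 0.228, H_out = 6.986 kJ/mol
Linear interpolation between T = 314.9 (H_out = 5.682) and T = 317.2 (H_out = 6.986) on hF = 6.296 gives T ≈ 316.0 K, at which ψ = 0.21.

T = 316.0 K, V/F = 0.21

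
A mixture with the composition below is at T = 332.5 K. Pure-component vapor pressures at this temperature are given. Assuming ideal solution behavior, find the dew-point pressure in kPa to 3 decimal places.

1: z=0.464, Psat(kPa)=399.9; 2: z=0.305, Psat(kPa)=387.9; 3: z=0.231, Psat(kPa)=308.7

Pdew = 371.075 kPa

At the dew point ψ → 1, so Σzᵢ/Kᵢ = 1 with Kᵢ = Pᵢˢᵃᵗ/P ⇒ 1/P = Σzᵢ/Pᵢˢᵃᵗ.
1/P = 0.464/399.9 + 0.305/387.9 + 0.231/308.7 = 0.002695 ⇒ P = 371.075 kPa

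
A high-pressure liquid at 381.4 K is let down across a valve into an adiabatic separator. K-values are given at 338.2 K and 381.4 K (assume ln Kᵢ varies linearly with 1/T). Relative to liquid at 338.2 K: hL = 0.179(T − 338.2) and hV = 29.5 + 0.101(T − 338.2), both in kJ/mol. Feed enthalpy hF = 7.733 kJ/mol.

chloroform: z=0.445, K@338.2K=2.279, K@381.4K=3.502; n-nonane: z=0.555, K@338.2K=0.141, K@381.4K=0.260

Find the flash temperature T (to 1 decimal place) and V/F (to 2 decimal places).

T = 350.8 K, V/F = 0.19

Adiabatic flash: solve Rachford–Rice at each trial T, then check hF = ψ·hV(T) + (1−ψ)·hL(T).
  T = 338.2 K: K = (2.279, 0.141), RR gives ψ = 0.084, H_out = 2.481 kJ/mol
  T = 381.4 K: K = (3.502, 0.260), RR gives ψ = 0.380, H_out = 17.650 kJ/mol
  T = 359.8 K: K = (2.862, 0.195), RR gives ψ = 0.255, H_out = 10.951 kJ/mol
  T = 349.0 K: K = (2.563, 0.167), RR gives ψ = 0.179, H_out = 7.059 kJ/mol
  T = 354.4 K: K = (2.710, 0.180), RR gives ψ = 0.219, H_out = 9.070 kJ/mol
  T = 351.7 K: K = (2.636, 0.173), RR gives ψ = 0.199, H_out = 8.083 kJ/mol
  T = 350.4 K: K = (2.601, 0.170), RR gives ψ = 0.190, H_out = 7.595 kJ/mol
Linear interpolation between T = 350.4 (H_out = 7.595) and T = 351.7 (H_out = 8.083) on hF = 7.733 gives T ≈ 350.8 K, at which ψ = 0.19.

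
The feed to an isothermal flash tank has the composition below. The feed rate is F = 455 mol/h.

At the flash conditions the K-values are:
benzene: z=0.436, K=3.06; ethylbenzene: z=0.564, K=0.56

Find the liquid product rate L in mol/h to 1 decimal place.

Material balance + equilibrium reduce to Σ zᵢ(Kᵢ−1)/(1+ψ(Kᵢ−1)) = 0.
Feasibility: ΣzᵢKᵢ = 1.650, Σzᵢ/Kᵢ = 1.150 — both > 1, two phases present.
Binary case is linear: z₁(K₁−1)(1+ψ(K₂−1)) + z₂(K₂−1)(1+ψ(K₁−1)) = 0
⇒ ψ = [z₁(K₁−1)+z₂(K₂−1)] / [−(K₁−1)(K₂−1)] = 0.6500/0.9064 = 0.717
Then V = ψ·F = 0.7171·455 = 326.3 mol/h and L = F − V = 128.7 mol/h.

L = 128.7 mol/h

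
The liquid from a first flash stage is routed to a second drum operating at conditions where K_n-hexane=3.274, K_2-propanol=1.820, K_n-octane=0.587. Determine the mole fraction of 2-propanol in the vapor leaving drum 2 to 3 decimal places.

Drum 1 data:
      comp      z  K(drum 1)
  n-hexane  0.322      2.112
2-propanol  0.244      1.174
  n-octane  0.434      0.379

y_2-propanol (drum 2) = 0.257

Drum 1:
Rachford–Rice: g(ψ₁) = Σ zᵢ(Kᵢ−1)/(1+ψ₁(Kᵢ−1)) = 0.
Check two-phase: ΣzᵢKᵢ = 1.131 > 1 and Σzᵢ/Kᵢ = 1.505 > 1, so g(0) = 0.131 > 0 and g(1) = -0.505 < 0.
Newton–Raphson from ψ₁ = 0.39:
  ψ₁ = 0.390: g = -0.0661, g' = -0.492 → ψ₁ = 0.255
  ψ₁ = 0.255: g = -0.0008, g' = -0.485 → ψ₁ = 0.254
Converged at ψ₁ = 0.254.
Drum-1 compositions:
  n-hexane: x = 0.251, y = 0.530
  2-propanol: x = 0.234, y = 0.274
  n-octane: x = 0.515, y = 0.195
Drum-2 feed = drum-1 liquid: z₂ = (0.2511, 0.2337, 0.5152).
Drum 2:
Let ψ₂ = V/F and solve Σ zᵢ(Kᵢ−1)/(1+ψ₂(Kᵢ−1)) = 0.
Feasibility: ΣzᵢKᵢ = 1.550, Σzᵢ/Kᵢ = 1.083 — both > 1, two phases present.
Newton iteration, ψ₂⁰ = 0.5:
  ψ₂ = 0.500: g = 0.1350, g' = -0.503 → ψ₂ = 0.768
  ψ₂ = 0.768: g = 0.0137, g' = -0.420 → ψ₂ = 0.801
Converged at ψ₂ = 0.801.
  n-hexane: x = 0.089, y = 0.291
  2-propanol: x = 0.141, y = 0.257
  n-octane: x = 0.770, y = 0.452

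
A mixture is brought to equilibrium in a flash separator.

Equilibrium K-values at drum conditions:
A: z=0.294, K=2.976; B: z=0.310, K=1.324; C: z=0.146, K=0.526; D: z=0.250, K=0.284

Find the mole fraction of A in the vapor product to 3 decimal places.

Rachford–Rice: g(β) = Σ zᵢ(Kᵢ−1)/(1+β(Kᵢ−1)) = 0.
g(0) = ΣzᵢKᵢ − 1 = 0.433 and g(1) = 1 − Σzᵢ/Kᵢ = -0.491, so a root lies in (0, 1).
Newton iteration, β⁰ = 0.33:
  β = 0.330: g = 0.1260, g' = -0.713 → β = 0.507
  β = 0.507: g = 0.0046, g' = -0.683 → β = 0.513
Converged at β = 0.513.
Compositions from xᵢ = zᵢ/(1+β(Kᵢ−1)), yᵢ = Kᵢxᵢ:
  A: x = 0.146, y = 0.434
  B: x = 0.266, y = 0.352
  C: x = 0.193, y = 0.101
  D: x = 0.395, y = 0.112

y_A = 0.434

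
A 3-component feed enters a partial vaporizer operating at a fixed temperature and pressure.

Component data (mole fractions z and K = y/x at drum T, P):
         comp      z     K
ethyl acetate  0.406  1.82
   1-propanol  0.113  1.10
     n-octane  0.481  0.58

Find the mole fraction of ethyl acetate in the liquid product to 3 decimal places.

x_ethyl acetate = 0.293

Rachford–Rice: g(V/F) = Σ zᵢ(Kᵢ−1)/(1+V/F(Kᵢ−1)) = 0.
Check two-phase: ΣzᵢKᵢ = 1.142 > 1 and Σzᵢ/Kᵢ = 1.155 > 1, so g(0) = 0.142 > 0 and g(1) = -0.155 < 0.
Newton iteration, V/F⁰ = 0.5:
  V/F = 0.500: g = -0.0088, g' = -0.274 → V/F = 0.468
Converged at V/F = 0.468.
Compositions from xᵢ = zᵢ/(1+V/F(Kᵢ−1)), yᵢ = Kᵢxᵢ:
  ethyl acetate: x = 0.293, y = 0.534
  1-propanol: x = 0.108, y = 0.119
  n-octane: x = 0.599, y = 0.347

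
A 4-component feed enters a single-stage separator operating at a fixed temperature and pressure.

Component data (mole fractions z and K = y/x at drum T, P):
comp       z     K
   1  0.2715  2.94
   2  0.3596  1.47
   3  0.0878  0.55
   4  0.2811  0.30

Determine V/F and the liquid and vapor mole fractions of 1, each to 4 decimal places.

Rachford–Rice: g(V/F) = Σ zᵢ(Kᵢ−1)/(1+V/F(Kᵢ−1)) = 0.
Check two-phase: ΣzᵢKᵢ = 1.4594 > 1 and Σzᵢ/Kᵢ = 1.4336 > 1, so g(0) = 0.4594 > 0 and g(1) = -0.4336 < 0.
Iterate (Newton) starting at V/F = 0.4:
  V/F = 0.4000: g = 0.11736, g' = -0.6724 → V/F = 0.5745
  V/F = 0.5745: g = -0.00028, g' = -0.6955 → V/F = 0.5741
Converged at V/F = 0.5741.
Compositions from xᵢ = zᵢ/(1+V/F(Kᵢ−1)), yᵢ = Kᵢxᵢ:
  1: x = 0.1284, y = 0.3776
  2: x = 0.2832, y = 0.4163
  3: x = 0.1184, y = 0.0651
  4: x = 0.4700, y = 0.1410

V/F = 0.5741, x_1 = 0.1284, y_1 = 0.3776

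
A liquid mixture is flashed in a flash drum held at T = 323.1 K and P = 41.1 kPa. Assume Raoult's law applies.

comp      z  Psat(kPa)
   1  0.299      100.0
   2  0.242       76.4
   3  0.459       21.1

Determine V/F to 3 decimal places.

Raoult's law: Kᵢ = Pᵢˢᵃᵗ/P = Pᵢˢᵃᵗ/41.1.
  K_1 = 100.0/41.1 = 2.43309, K_2 = 76.4/41.1 = 1.85888, K_3 = 21.1/41.1 = 0.51338
Rachford–Rice: g(V/F) = Σ zᵢ(Kᵢ−1)/(1+V/F(Kᵢ−1)) = 0.
g(0) = ΣzᵢKᵢ − 1 = 0.413 and g(1) = 1 − Σzᵢ/Kᵢ = -0.147, so a root lies in (0, 1).
Newton iteration, V/F⁰ = 0.5:
  V/F = 0.500: g = 0.0999, g' = -0.486 → V/F = 0.706
  V/F = 0.706: g = 0.0023, g' = -0.473 → V/F = 0.711
Converged at V/F = 0.711.

V/F = 0.711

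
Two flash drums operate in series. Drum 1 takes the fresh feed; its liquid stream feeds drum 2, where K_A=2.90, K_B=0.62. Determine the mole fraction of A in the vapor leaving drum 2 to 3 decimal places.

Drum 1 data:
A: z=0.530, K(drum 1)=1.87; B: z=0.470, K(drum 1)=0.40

Drum 1:
Binary case is linear: z₁(K₁−1)(1+ψ₁(K₂−1)) + z₂(K₂−1)(1+ψ₁(K₁−1)) = 0
⇒ ψ₁ = [z₁(K₁−1)+z₂(K₂−1)] / [−(K₁−1)(K₂−1)] = 0.1791/0.5220 = 0.343
Drum-1 compositions:
  A: x = 0.408, y = 0.763
  B: x = 0.592, y = 0.237
Drum-2 feed = drum-1 liquid: z₂ = (0.4082, 0.5918).
Drum 2:
Material balance + equilibrium reduce to Σ zᵢ(Kᵢ−1)/(1+ψ₂(Kᵢ−1)) = 0.
Feasibility: ΣzᵢKᵢ = 1.551, Σzᵢ/Kᵢ = 1.095 — both > 1, two phases present.
Iterate (Newton) starting at ψ₂ = 0.48:
  ψ₂ = 0.480: g = 0.1305, g' = -0.531 → ψ₂ = 0.726
  ψ₂ = 0.726: g = 0.0154, g' = -0.423 → ψ₂ = 0.762
  ψ₂ = 0.762: g = 0.0002, g' = -0.415 → ψ₂ = 0.763
Converged at ψ₂ = 0.763.
  A: x = 0.167, y = 0.483
  B: x = 0.833, y = 0.517

y_A (drum 2) = 0.483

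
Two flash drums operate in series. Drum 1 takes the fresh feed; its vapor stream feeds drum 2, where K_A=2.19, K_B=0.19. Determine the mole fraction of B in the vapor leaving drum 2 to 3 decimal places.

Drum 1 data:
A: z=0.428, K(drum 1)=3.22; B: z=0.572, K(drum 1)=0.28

y_B (drum 2) = 0.113

Drum 1:
Iterate (Newton) starting at ψ₁ = 0.59:
  ψ₁ = 0.590: g = -0.3046, g' = -1.292 → ψ₁ = 0.354
  ψ₁ = 0.354: g = -0.0208, g' = -1.195 → ψ₁ = 0.337
Converged at ψ₁ = 0.337.
Drum-1 compositions:
  A: x = 0.245, y = 0.789
  B: x = 0.755, y = 0.211
Drum-2 feed = drum-1 vapor: z₂ = (0.7886, 0.2114).
Drum 2:
Material balance + equilibrium reduce to Σ zᵢ(Kᵢ−1)/(1+ψ₂(Kᵢ−1)) = 0.
g(0) = ΣzᵢKᵢ − 1 = 0.767 and g(1) = 1 − Σzᵢ/Kᵢ = -0.473, so a root lies in (0, 1).
Binary case is linear: z₁(K₁−1)(1+ψ₂(K₂−1)) + z₂(K₂−1)(1+ψ₂(K₁−1)) = 0
⇒ ψ₂ = [z₁(K₁−1)+z₂(K₂−1)] / [−(K₁−1)(K₂−1)] = 0.7671/0.9639 = 0.796
  A: x = 0.405, y = 0.887
  B: x = 0.595, y = 0.113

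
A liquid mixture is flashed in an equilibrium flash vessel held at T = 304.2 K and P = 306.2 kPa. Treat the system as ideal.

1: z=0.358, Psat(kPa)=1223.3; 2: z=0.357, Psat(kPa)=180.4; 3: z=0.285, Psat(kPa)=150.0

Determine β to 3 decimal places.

Raoult's law: Kᵢ = Pᵢˢᵃᵗ/P = Pᵢˢᵃᵗ/306.2.
  K_1 = 1223.3/306.2 = 3.99510, K_2 = 180.4/306.2 = 0.58916, K_3 = 150.0/306.2 = 0.48988
Let β = V/F and solve Σ zᵢ(Kᵢ−1)/(1+β(Kᵢ−1)) = 0.
Check two-phase: ΣzᵢKᵢ = 1.780 > 1 and Σzᵢ/Kᵢ = 1.277 > 1, so g(0) = 0.780 > 0 and g(1) = -0.277 < 0.
Newton iteration, β⁰ = 0.5:
  β = 0.500: g = 0.0496, g' = -0.744 → β = 0.567
  β = 0.567: g = 0.0019, g' = -0.691 → β = 0.569
Converged at β = 0.569.

β = 0.569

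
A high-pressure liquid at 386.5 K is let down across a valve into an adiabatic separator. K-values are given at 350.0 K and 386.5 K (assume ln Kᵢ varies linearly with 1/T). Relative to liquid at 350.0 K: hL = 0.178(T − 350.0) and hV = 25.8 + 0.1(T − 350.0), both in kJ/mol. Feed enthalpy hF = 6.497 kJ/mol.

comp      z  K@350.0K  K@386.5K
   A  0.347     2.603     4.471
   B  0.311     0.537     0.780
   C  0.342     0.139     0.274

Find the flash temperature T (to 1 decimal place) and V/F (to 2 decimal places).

T = 357.9 K, V/F = 0.20

Adiabatic flash: solve Rachford–Rice at each trial T, then check hF = ψ·hV(T) + (1−ψ)·hL(T).
  T = 350.0 K: K = (2.603, 0.537, 0.139), RR gives ψ = 0.106, H_out = 2.735 kJ/mol
  T = 386.5 K: K = (4.471, 0.780, 0.274), RR gives ψ = 0.474, H_out = 17.385 kJ/mol
  T = 368.2 K: K = (3.455, 0.653, 0.198), RR gives ψ = 0.308, H_out = 10.751 kJ/mol
  T = 359.1 K: K = (3.010, 0.594, 0.167), RR gives ψ = 0.216, H_out = 7.044 kJ/mol
  T = 354.6 K: K = (2.804, 0.565, 0.153), RR gives ψ = 0.165, H_out = 5.011 kJ/mol
  T = 356.9 K: K = (2.908, 0.580, 0.160), RR gives ψ = 0.192, H_out = 6.071 kJ/mol
Linear interpolation between T = 356.9 (H_out = 6.071) and T = 359.1 (H_out = 7.044) on hF = 6.497 gives T ≈ 357.9 K, at which ψ = 0.20.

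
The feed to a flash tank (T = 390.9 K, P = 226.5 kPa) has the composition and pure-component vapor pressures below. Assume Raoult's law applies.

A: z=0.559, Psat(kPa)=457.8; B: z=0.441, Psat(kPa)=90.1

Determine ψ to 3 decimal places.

ψ = 0.496

Raoult's law: Kᵢ = Pᵢˢᵃᵗ/P = Pᵢˢᵃᵗ/226.5.
  K_A = 457.8/226.5 = 2.02119, K_B = 90.1/226.5 = 0.39779
Binary case is linear: z₁(K₁−1)(1+ψ(K₂−1)) + z₂(K₂−1)(1+ψ(K₁−1)) = 0
⇒ ψ = [z₁(K₁−1)+z₂(K₂−1)] / [−(K₁−1)(K₂−1)] = 0.3053/0.6150 = 0.496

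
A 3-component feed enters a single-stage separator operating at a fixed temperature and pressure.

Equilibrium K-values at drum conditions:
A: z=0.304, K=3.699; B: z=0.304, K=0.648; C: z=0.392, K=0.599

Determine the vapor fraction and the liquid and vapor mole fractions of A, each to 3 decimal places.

ψ = 0.542, x_A = 0.123, y_A = 0.457

Let ψ = V/F and solve Σ zᵢ(Kᵢ−1)/(1+ψ(Kᵢ−1)) = 0.
Feasibility: ΣzᵢKᵢ = 1.556, Σzᵢ/Kᵢ = 1.206 — both > 1, two phases present.
Iterate (Newton) starting at ψ = 0.56:
  ψ = 0.560: g = -0.0093, g' = -0.514 → ψ = 0.542
Converged at ψ = 0.542.
Compositions from xᵢ = zᵢ/(1+ψ(Kᵢ−1)), yᵢ = Kᵢxᵢ:
  A: x = 0.123, y = 0.457
  B: x = 0.376, y = 0.243
  C: x = 0.501, y = 0.300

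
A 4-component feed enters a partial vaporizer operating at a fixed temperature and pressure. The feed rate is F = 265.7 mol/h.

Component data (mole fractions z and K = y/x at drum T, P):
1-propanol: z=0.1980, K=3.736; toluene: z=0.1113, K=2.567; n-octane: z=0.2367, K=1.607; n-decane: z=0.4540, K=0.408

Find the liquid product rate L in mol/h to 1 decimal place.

L = 112.4 mol/h

Newton iteration, ψ⁰ = 0.63:
  ψ = 0.6300: g = -0.03804, g' = -0.7193 → ψ = 0.5771
  ψ = 0.5771: g = -0.00021, g' = -0.7131 → ψ = 0.5768
Converged at ψ = 0.5768.
Then V = ψ·F = 0.5768·265.7 = 153.3 mol/h and L = F − V = 112.4 mol/h.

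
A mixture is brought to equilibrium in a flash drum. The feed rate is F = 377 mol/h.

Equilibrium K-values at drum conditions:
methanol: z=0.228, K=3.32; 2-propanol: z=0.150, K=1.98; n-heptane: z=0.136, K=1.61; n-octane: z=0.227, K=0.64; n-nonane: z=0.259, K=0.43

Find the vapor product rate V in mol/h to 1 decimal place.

Newton iteration, ψ⁰ = 0.5:
  ψ = 0.500: g = 0.1010, g' = -0.566 → ψ = 0.678
  ψ = 0.678: g = 0.0036, g' = -0.538 → ψ = 0.685
Converged at ψ = 0.685.
Then V = ψ·F = 0.6852·377 = 258.3 mol/h and L = F − V = 118.7 mol/h.

V = 258.3 mol/h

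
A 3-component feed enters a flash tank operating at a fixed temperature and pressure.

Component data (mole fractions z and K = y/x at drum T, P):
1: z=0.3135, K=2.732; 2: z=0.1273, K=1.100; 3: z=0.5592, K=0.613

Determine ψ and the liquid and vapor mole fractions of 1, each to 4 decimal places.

Rachford–Rice: g(ψ) = Σ zᵢ(Kᵢ−1)/(1+ψ(Kᵢ−1)) = 0.
Feasibility: ΣzᵢKᵢ = 1.3393, Σzᵢ/Kᵢ = 1.1427 — both > 1, two phases present.
Iterate (Newton) starting at ψ = 0.43:
  ψ = 0.4300: g = 0.06380, g' = -0.4306 → ψ = 0.5782
  ψ = 0.5782: g = 0.00455, g' = -0.3749 → ψ = 0.5903
Converged at ψ = 0.5903.
Compositions from xᵢ = zᵢ/(1+ψ(Kᵢ−1)), yᵢ = Kᵢxᵢ:
  1: x = 0.1550, y = 0.4235
  2: x = 0.1202, y = 0.1322
  3: x = 0.7248, y = 0.4443

ψ = 0.5903, x_1 = 0.1550, y_1 = 0.4235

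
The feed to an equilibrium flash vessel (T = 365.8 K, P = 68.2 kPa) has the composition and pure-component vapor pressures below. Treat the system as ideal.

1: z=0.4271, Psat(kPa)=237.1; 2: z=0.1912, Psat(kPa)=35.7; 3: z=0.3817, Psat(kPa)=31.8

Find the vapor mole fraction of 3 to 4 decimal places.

Raoult's law: Kᵢ = Pᵢˢᵃᵗ/P = Pᵢˢᵃᵗ/68.2.
  K_1 = 237.1/68.2 = 3.476540, K_2 = 35.7/68.2 = 0.523460, K_3 = 31.8/68.2 = 0.466276
Newton iteration, ψ⁰ = 0.5:
  ψ = 0.5000: g = 0.07507, g' = -0.8000 → ψ = 0.5938
  ψ = 0.5938: g = 0.00279, g' = -0.7466 → ψ = 0.5976
Converged at ψ = 0.5976.
Compositions from xᵢ = zᵢ/(1+ψ(Kᵢ−1)), yᵢ = Kᵢxᵢ:
  1: x = 0.1722, y = 0.5987
  2: x = 0.2673, y = 0.1399
  3: x = 0.5605, y = 0.2613

y_3 = 0.2613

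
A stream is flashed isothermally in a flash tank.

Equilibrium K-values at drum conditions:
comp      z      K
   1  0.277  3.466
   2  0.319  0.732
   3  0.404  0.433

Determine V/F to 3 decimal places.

V/F = 0.331

Material balance + equilibrium reduce to Σ zᵢ(Kᵢ−1)/(1+V/F(Kᵢ−1)) = 0.
g(0) = ΣzᵢKᵢ − 1 = 0.369 and g(1) = 1 − Σzᵢ/Kᵢ = -0.449, so a root lies in (0, 1).
Iterate (Newton) starting at V/F = 0.5:
  V/F = 0.500: g = -0.1125, g' = -0.621 → V/F = 0.319
  V/F = 0.319: g = 0.0093, g' = -0.749 → V/F = 0.331
Converged at V/F = 0.331.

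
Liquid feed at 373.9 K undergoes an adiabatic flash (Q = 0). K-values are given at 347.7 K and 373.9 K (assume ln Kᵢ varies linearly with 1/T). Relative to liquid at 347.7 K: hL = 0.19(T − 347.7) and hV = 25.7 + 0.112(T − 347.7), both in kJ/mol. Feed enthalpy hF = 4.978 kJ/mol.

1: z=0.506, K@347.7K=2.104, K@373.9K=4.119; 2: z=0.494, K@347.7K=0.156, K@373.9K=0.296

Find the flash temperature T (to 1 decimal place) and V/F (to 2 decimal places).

T = 349.0 K, V/F = 0.18

Adiabatic flash: solve Rachford–Rice at each trial T, then check hF = ψ·hV(T) + (1−ψ)·hL(T).
  T = 347.7 K: K = (2.104, 0.156), RR gives ψ = 0.152, H_out = 3.908 kJ/mol
  T = 373.9 K: K = (4.119, 0.296), RR gives ψ = 0.560, H_out = 18.234 kJ/mol
  T = 360.8 K: K = (2.980, 0.217), RR gives ψ = 0.397, H_out = 12.288 kJ/mol
  T = 354.2 K: K = (2.509, 0.184), RR gives ψ = 0.293, H_out = 8.618 kJ/mol
  T = 350.9 K: K = (2.296, 0.170), RR gives ψ = 0.228, H_out = 6.416 kJ/mol
  T = 349.3 K: K = (2.198, 0.163), RR gives ψ = 0.192, H_out = 5.217 kJ/mol
Linear interpolation between T = 347.7 (H_out = 3.908) and T = 349.3 (H_out = 5.217) on hF = 4.978 gives T ≈ 349.0 K, at which ψ = 0.18.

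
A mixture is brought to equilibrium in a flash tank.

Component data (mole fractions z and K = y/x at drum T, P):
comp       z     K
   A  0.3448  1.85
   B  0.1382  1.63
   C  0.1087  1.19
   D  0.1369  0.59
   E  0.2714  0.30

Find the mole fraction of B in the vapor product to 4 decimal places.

y_B = 0.1847

Newton iteration, ψ⁰ = 0.46:
  ψ = 0.4600: g = -0.05219, g' = -0.4893 → ψ = 0.3533
  ψ = 0.3533: g = -0.00209, g' = -0.4537 → ψ = 0.3487
Converged at ψ = 0.3487.
Compositions from xᵢ = zᵢ/(1+ψ(Kᵢ−1)), yᵢ = Kᵢxᵢ:
  A: x = 0.2660, y = 0.4920
  B: x = 0.1133, y = 0.1847
  C: x = 0.1019, y = 0.1213
  D: x = 0.1597, y = 0.0942
  E: x = 0.3590, y = 0.1077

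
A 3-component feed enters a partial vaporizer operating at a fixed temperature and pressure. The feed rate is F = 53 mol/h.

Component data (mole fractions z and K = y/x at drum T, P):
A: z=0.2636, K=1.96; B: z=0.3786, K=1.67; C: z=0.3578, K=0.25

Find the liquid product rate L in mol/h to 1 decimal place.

Rachford–Rice: g(ψ) = Σ zᵢ(Kᵢ−1)/(1+ψ(Kᵢ−1)) = 0.
Feasibility: ΣzᵢKᵢ = 1.2384, Σzᵢ/Kᵢ = 1.7924 — both > 1, two phases present.
Newton iteration, ψ⁰ = 0.34:
  ψ = 0.3400: g = 0.03718, g' = -0.6134 → ψ = 0.4006
  ψ = 0.4006: g = -0.00086, g' = -0.6436 → ψ = 0.3993
Converged at ψ = 0.3993.
Then V = ψ·F = 0.3993·53 = 21.2 mol/h and L = F − V = 31.8 mol/h.

L = 31.8 mol/h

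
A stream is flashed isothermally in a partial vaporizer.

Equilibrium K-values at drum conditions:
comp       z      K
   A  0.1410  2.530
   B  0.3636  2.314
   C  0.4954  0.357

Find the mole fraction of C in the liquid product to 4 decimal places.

x_C = 0.6809

Rachford–Rice: g(V/F) = Σ zᵢ(Kᵢ−1)/(1+V/F(Kᵢ−1)) = 0.
Feasibility: ΣzᵢKᵢ = 1.3750, Σzᵢ/Kᵢ = 1.6005 — both > 1, two phases present.
Iterate (Newton) starting at V/F = 0.34:
  V/F = 0.3400: g = 0.06448, g' = -0.7782 → V/F = 0.4229
  V/F = 0.4229: g = 0.00062, g' = -0.7675 → V/F = 0.4237
Converged at V/F = 0.4237.
Compositions from xᵢ = zᵢ/(1+V/F(Kᵢ−1)), yᵢ = Kᵢxᵢ:
  A: x = 0.0855, y = 0.2164
  B: x = 0.2336, y = 0.5405
  C: x = 0.6809, y = 0.2431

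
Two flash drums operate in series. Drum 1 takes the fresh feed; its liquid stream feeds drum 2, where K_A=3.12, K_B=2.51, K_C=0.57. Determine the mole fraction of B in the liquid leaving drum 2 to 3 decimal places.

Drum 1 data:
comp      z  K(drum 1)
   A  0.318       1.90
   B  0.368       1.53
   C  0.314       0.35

Drum 1:
Let ψ₁ = V/F and solve Σ zᵢ(Kᵢ−1)/(1+ψ₁(Kᵢ−1)) = 0.
Feasibility: ΣzᵢKᵢ = 1.277, Σzᵢ/Kᵢ = 1.305 — both > 1, two phases present.
Newton iteration, ψ₁⁰ = 0.54:
  ψ₁ = 0.540: g = 0.0298, g' = -0.494 → ψ₁ = 0.600
  ψ₁ = 0.600: g = -0.0009, g' = -0.525 → ψ₁ = 0.599
Converged at ψ₁ = 0.599.
Drum-1 compositions:
  A: x = 0.207, y = 0.393
  B: x = 0.279, y = 0.427
  C: x = 0.514, y = 0.180
Drum-2 feed = drum-1 liquid: z₂ = (0.2067, 0.2794, 0.5140).
Drum 2:
Rachford–Rice: g(ψ₂) = Σ zᵢ(Kᵢ−1)/(1+ψ₂(Kᵢ−1)) = 0.
g(0) = ΣzᵢKᵢ − 1 = 0.639 and g(1) = 1 − Σzᵢ/Kᵢ = -0.079, so a root lies in (0, 1).
Iterate (Newton) starting at ψ₂ = 0.5:
  ψ₂ = 0.500: g = 0.1715, g' = -0.580 → ψ₂ = 0.796
  ψ₂ = 0.796: g = 0.0187, g' = -0.480 → ψ₂ = 0.835
Converged at ψ₂ = 0.835.
  A: x = 0.075, y = 0.233
  B: x = 0.124, y = 0.310
  C: x = 0.802, y = 0.457

x_B (drum 2) = 0.124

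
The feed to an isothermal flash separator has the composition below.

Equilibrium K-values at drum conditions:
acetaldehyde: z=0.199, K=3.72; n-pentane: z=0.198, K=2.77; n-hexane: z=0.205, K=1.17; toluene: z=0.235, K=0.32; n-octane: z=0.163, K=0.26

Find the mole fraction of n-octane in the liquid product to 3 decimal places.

x_n-octane = 0.263

Newton iteration, ψ⁰ = 0.5:
  ψ = 0.500: g = 0.0138, g' = -0.918 → ψ = 0.515
Converged at ψ = 0.515.
Compositions from xᵢ = zᵢ/(1+ψ(Kᵢ−1)), yᵢ = Kᵢxᵢ:
  acetaldehyde: x = 0.083, y = 0.308
  n-pentane: x = 0.104, y = 0.287
  n-hexane: x = 0.188, y = 0.221
  toluene: x = 0.362, y = 0.116
  n-octane: x = 0.263, y = 0.068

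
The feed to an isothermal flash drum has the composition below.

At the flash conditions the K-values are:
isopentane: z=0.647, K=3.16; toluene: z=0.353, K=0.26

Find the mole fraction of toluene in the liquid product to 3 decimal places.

Binary case is linear: z₁(K₁−1)(1+ψ(K₂−1)) + z₂(K₂−1)(1+ψ(K₁−1)) = 0
⇒ ψ = [z₁(K₁−1)+z₂(K₂−1)] / [−(K₁−1)(K₂−1)] = 1.1363/1.5984 = 0.711
Compositions from xᵢ = zᵢ/(1+ψ(Kᵢ−1)), yᵢ = Kᵢxᵢ:
  isopentane: x = 0.255, y = 0.806
  toluene: x = 0.745, y = 0.194

x_toluene = 0.745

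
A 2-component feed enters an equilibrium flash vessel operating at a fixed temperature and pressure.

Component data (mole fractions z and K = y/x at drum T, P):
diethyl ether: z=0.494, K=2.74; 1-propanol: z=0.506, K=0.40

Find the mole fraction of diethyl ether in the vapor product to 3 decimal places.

Let ψ = V/F and solve Σ zᵢ(Kᵢ−1)/(1+ψ(Kᵢ−1)) = 0.
Check two-phase: ΣzᵢKᵢ = 1.556 > 1 and Σzᵢ/Kᵢ = 1.445 > 1, so g(0) = 0.556 > 0 and g(1) = -0.445 < 0.
Iterate (Newton) starting at ψ = 0.67:
  ψ = 0.670: g = -0.1108, g' = -0.828 → ψ = 0.536
  ψ = 0.536: g = -0.0029, g' = -0.796 → ψ = 0.533
Converged at ψ = 0.533.
Compositions from xᵢ = zᵢ/(1+ψ(Kᵢ−1)), yᵢ = Kᵢxᵢ:
  diethyl ether: x = 0.256, y = 0.703
  1-propanol: x = 0.744, y = 0.297

y_diethyl ether = 0.703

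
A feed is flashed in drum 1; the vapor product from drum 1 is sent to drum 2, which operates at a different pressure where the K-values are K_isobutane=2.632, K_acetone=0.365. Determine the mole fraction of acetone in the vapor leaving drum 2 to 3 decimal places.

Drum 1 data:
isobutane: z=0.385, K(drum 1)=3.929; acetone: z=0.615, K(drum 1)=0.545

Drum 1:
Let ψ₁ = V/F and solve Σ zᵢ(Kᵢ−1)/(1+ψ₁(Kᵢ−1)) = 0.
Check two-phase: ΣzᵢKᵢ = 1.848 > 1 and Σzᵢ/Kᵢ = 1.226 > 1, so g(0) = 0.848 > 0 and g(1) = -0.226 < 0.
Newton iteration, ψ₁⁰ = 0.4:
  ψ₁ = 0.400: g = 0.1772, g' = -0.891 → ψ₁ = 0.599
  ψ₁ = 0.599: g = 0.0248, g' = -0.676 → ψ₁ = 0.636
Converged at ψ₁ = 0.636.
Drum-1 compositions:
  isobutane: x = 0.134, y = 0.528
  acetone: x = 0.866, y = 0.472
Drum-2 feed = drum-1 vapor: z₂ = (0.5283, 0.4717).
Drum 2:
Binary case is linear: z₁(K₁−1)(1+ψ₂(K₂−1)) + z₂(K₂−1)(1+ψ₂(K₁−1)) = 0
⇒ ψ₂ = [z₁(K₁−1)+z₂(K₂−1)] / [−(K₁−1)(K₂−1)] = 0.5626/1.0363 = 0.543
  isobutane: x = 0.280, y = 0.737
  acetone: x = 0.720, y = 0.263

y_acetone (drum 2) = 0.263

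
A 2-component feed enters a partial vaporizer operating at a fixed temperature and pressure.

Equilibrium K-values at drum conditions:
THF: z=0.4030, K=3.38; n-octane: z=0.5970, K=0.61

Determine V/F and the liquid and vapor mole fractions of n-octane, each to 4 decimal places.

V/F = 0.7825, x_n-octane = 0.8592, y_n-octane = 0.5241

Material balance + equilibrium reduce to Σ zᵢ(Kᵢ−1)/(1+V/F(Kᵢ−1)) = 0.
Check two-phase: ΣzᵢKᵢ = 1.7263 > 1 and Σzᵢ/Kᵢ = 1.0979 > 1, so g(0) = 0.7263 > 0 and g(1) = -0.0979 < 0.
Newton iteration, V/F⁰ = 0.54:
  V/F = 0.5400: g = 0.12477, g' = -0.5828 → V/F = 0.7541
  V/F = 0.7541: g = 0.01337, g' = -0.4745 → V/F = 0.7823
  V/F = 0.7823: g = 0.00011, g' = -0.4668 → V/F = 0.7825
Converged at V/F = 0.7825.
Compositions from xᵢ = zᵢ/(1+V/F(Kᵢ−1)), yᵢ = Kᵢxᵢ:
  THF: x = 0.1408, y = 0.4759
  n-octane: x = 0.8592, y = 0.5241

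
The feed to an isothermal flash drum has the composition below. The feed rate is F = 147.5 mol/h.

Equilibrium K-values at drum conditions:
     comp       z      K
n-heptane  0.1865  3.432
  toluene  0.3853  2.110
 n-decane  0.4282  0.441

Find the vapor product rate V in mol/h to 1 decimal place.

Material balance + equilibrium reduce to Σ zᵢ(Kᵢ−1)/(1+V/F(Kᵢ−1)) = 0.
Feasibility: ΣzᵢKᵢ = 1.6419, Σzᵢ/Kᵢ = 1.2079 — both > 1, two phases present.
Iterate (Newton) starting at V/F = 0.61:
  V/F = 0.6100: g = 0.07443, g' = -0.6557 → V/F = 0.7235
  V/F = 0.7235: g = -0.00036, g' = -0.6681 → V/F = 0.7230
Converged at V/F = 0.7230.
Then V = V/F·F = 0.7230·147.5 = 106.6 mol/h and L = F − V = 40.9 mol/h.

V = 106.6 mol/h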